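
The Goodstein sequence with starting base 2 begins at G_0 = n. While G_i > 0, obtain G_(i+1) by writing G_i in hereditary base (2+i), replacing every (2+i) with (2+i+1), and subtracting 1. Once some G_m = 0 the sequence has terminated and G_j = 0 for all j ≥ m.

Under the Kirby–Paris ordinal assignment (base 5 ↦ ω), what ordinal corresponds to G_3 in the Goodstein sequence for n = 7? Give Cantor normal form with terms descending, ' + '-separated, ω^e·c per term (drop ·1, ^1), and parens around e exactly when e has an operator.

G_0 = 7. HB_2(7) = 2^2 + 2 + 1. Bump = 31. G_1 = 30.
G_1 = 30. HB_3(30) = 3^3 + 3. Bump = 260. G_2 = 259.
G_2 = 259. HB_4(259) = 4^4 + 3. Bump = 3128. G_3 = 3127.
G_3 = 3127. HB_5(3127) = 5^5 + 2. Bump = 46658. G_4 = 46657.

ω^ω + 2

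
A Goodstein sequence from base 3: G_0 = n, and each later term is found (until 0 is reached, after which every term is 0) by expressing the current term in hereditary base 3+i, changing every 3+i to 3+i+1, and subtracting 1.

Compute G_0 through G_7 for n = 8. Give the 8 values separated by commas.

base 3: 8 = 2·3 + 2; at 4: 2·4 + 2 = 10; next = 9
base 4: 9 = 2·4 + 1; at 5: 2·5 + 1 = 11; next = 10
base 5: 10 = 2·5; at 6: 2·6 = 12; next = 11
base 6: 11 = 6 + 5; at 7: 7 + 5 = 12; next = 11
base 7: 11 = 7 + 4; at 8: 8 + 4 = 12; next = 11
base 8: 11 = 8 + 3; at 9: 9 + 3 = 12; next = 11
base 9: 11 = 9 + 2; at 10: 10 + 2 = 12; next = 11

8, 9, 10, 11, 11, 11, 11, 11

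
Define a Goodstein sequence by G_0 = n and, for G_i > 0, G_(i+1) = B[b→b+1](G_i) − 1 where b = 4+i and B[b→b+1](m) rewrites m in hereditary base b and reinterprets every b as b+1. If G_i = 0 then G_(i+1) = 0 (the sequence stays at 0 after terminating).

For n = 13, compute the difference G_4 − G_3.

1

G_0 = 13. HB_4(13) = 3·4 + 1. Bump = 16. G_1 = 15.
G_1 = 15. HB_5(15) = 3·5. Bump = 18. G_2 = 17.
G_2 = 17. HB_6(17) = 2·6 + 5. Bump = 19. G_3 = 18.
G_3 = 18. HB_7(18) = 2·7 + 4. Bump = 20. G_4 = 19.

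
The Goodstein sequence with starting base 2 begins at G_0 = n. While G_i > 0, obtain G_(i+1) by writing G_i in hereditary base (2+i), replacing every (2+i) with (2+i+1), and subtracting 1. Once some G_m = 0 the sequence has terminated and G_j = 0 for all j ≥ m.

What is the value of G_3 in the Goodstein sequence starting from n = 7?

(0) 7|_2 = 2^2 + 2 + 1 ↦ 3^3 + 3 + 1|_3 = 31 ⇒ 30
(1) 30|_3 = 3^3 + 3 ↦ 4^4 + 4|_4 = 260 ⇒ 259
(2) 259|_4 = 4^4 + 3 ↦ 5^5 + 3|_5 = 3128 ⇒ 3127
(3) 3127|_5 = 5^5 + 2 ↦ 6^6 + 2|_6 = 46658 ⇒ 46657

3127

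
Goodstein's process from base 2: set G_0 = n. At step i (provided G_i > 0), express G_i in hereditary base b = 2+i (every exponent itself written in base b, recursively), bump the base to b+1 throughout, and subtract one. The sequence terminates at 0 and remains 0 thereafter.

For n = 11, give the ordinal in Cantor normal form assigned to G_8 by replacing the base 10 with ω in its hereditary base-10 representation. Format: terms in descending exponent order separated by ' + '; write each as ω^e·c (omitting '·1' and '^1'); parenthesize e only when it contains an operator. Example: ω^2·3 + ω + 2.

ω^ω·7 + ω^7·7 + ω^6·7 + ω^5·7 + ω^4·7 + ω^3·7 + ω^2·7 + ω·7 + 5

(0) 11|_2 = 2^(2 + 1) + 2 + 1 ↦ 3^(3 + 1) + 3 + 1|_3 = 85 ⇒ 84
(1) 84|_3 = 3^(3 + 1) + 3 ↦ 4^(4 + 1) + 4|_4 = 1028 ⇒ 1027
(2) 1027|_4 = 4^(4 + 1) + 3 ↦ 5^(5 + 1) + 3|_5 = 15628 ⇒ 15627
(3) 15627|_5 = 5^(5 + 1) + 2 ↦ 6^(6 + 1) + 2|_6 = 279938 ⇒ 279937
(4) 279937|_6 = 6^(6 + 1) + 1 ↦ 7^(7 + 1) + 1|_7 = 5764802 ⇒ 5764801
(5) 5764801|_7 = 7^(7 + 1) ↦ 8^(8 + 1)|_8 = 134217728 ⇒ 134217727
(6) 134217727|_8 = 7·8^8 + 7·8^7 + 7·8^6 + 7·8^5 + 7·8^4 + 7·8^3 + 7·8^2 + 7·8 + 7 ↦ 7·9^9 + 7·9^7 + 7·9^6 + 7·9^5 + 7·9^4 + 7·9^3 + 7·9^2 + 7·9 + 7|_9 = 2749609303 ⇒ 2749609302
(7) 2749609302|_9 = 7·9^9 + 7·9^7 + 7·9^6 + 7·9^5 + 7·9^4 + 7·9^3 + 7·9^2 + 7·9 + 6 ↦ 7·10^10 + 7·10^7 + 7·10^6 + 7·10^5 + 7·10^4 + 7·10^3 + 7·10^2 + 7·10 + 6|_10 = 70077777776 ⇒ 70077777775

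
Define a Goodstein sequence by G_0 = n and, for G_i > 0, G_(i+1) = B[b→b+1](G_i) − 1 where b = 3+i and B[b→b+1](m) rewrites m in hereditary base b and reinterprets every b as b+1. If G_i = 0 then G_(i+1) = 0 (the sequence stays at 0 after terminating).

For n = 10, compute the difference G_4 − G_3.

3

step 0: 10 = 3^2 + 1; sub 4 for 3: 4^2 + 1; = 17; G_1 = 17−1 = 16
step 1: 16 = 4^2; sub 5 for 4: 5^2; = 25; G_2 = 25−1 = 24
step 2: 24 = 4·5 + 4; sub 6 for 5: 4·6 + 4; = 28; G_3 = 28−1 = 27
step 3: 27 = 4·6 + 3; sub 7 for 6: 4·7 + 3; = 31; G_4 = 31−1 = 30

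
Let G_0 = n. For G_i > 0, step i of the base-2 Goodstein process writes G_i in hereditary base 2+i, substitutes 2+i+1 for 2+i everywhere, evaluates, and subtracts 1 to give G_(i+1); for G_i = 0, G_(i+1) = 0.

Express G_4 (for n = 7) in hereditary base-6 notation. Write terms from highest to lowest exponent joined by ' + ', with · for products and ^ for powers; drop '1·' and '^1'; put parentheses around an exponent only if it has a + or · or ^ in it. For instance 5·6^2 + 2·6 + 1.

[0] 7 ≡ 2^2 + 2 + 1 (base 2). Lift 3: 31. −1: 30.
[1] 30 ≡ 3^3 + 3 (base 3). Lift 4: 260. −1: 259.
[2] 259 ≡ 4^4 + 3 (base 4). Lift 5: 3128. −1: 3127.
[3] 3127 ≡ 5^5 + 2 (base 5). Lift 6: 46658. −1: 46657.
[4] 46657 ≡ 6^6 + 1 (base 6). Lift 7: 823544. −1: 823543.

6^6 + 1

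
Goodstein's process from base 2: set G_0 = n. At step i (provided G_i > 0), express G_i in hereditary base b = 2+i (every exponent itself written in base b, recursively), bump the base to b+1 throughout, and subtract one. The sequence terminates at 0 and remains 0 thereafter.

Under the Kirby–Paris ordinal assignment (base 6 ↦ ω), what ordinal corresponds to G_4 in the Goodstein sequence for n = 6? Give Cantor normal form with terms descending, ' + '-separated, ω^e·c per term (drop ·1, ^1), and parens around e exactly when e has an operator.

ω^5·5 + ω^4·5 + ω^3·5 + ω^2·5 + ω·5 + 5

G_0 = 6. HB_2(6) = 2^2 + 2. Bump = 30. G_1 = 29.
G_1 = 29. HB_3(29) = 3^3 + 2. Bump = 258. G_2 = 257.
G_2 = 257. HB_4(257) = 4^4 + 1. Bump = 3126. G_3 = 3125.
G_3 = 3125. HB_5(3125) = 5^5. Bump = 46656. G_4 = 46655.
G_4 = 46655. HB_6(46655) = 5·6^5 + 5·6^4 + 5·6^3 + 5·6^2 + 5·6 + 5. Bump = 98040. G_5 = 98039.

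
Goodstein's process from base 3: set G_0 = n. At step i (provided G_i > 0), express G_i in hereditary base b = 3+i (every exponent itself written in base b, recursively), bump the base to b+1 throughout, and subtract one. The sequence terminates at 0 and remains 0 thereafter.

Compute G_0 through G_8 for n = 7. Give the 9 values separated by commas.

7 —HB3→ 2·3 + 1 —bump→ 2·4 + 1 = 9 —(−1)→ 8
8 —HB4→ 2·4 —bump→ 2·5 = 10 —(−1)→ 9
9 —HB5→ 5 + 4 —bump→ 6 + 4 = 10 —(−1)→ 9
9 —HB6→ 6 + 3 —bump→ 7 + 3 = 10 —(−1)→ 9
9 —HB7→ 7 + 2 —bump→ 8 + 2 = 10 —(−1)→ 9
9 —HB8→ 8 + 1 —bump→ 9 + 1 = 10 —(−1)→ 9
9 —HB9→ 9 —bump→ 10 = 10 —(−1)→ 9
9 —HB10→ 9 —bump→ 9 = 9 —(−1)→ 8

7, 8, 9, 9, 9, 9, 9, 9, 8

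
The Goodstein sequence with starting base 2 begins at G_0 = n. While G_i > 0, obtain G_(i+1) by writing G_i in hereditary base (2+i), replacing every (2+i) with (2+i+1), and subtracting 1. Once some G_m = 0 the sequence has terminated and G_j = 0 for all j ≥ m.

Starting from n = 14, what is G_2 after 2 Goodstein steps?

1281

(0) 14|_2 = 2^(2 + 1) + 2^2 + 2 ↦ 3^(3 + 1) + 3^3 + 3|_3 = 111 ⇒ 110
(1) 110|_3 = 3^(3 + 1) + 3^3 + 2 ↦ 4^(4 + 1) + 4^4 + 2|_4 = 1282 ⇒ 1281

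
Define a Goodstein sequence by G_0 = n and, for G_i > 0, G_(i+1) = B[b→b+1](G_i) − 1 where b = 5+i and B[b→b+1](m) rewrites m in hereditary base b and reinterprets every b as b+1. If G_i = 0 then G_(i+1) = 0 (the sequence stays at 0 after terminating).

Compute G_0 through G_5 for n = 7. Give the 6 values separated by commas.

7, 7, 7, 7, 6, 5

base 5: 7 = 5 + 2; at 6: 6 + 2 = 8; next = 7
base 6: 7 = 6 + 1; at 7: 7 + 1 = 8; next = 7
base 7: 7 = 7; at 8: 8 = 8; next = 7
base 8: 7 = 7; at 9: 7 = 7; next = 6
base 9: 6 = 6; at 10: 6 = 6; next = 5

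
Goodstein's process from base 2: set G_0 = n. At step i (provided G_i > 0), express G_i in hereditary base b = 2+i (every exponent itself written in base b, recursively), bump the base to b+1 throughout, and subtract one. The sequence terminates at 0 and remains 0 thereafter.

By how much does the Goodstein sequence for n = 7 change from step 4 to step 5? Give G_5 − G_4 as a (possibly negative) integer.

776886

[0] 7 ≡ 2^2 + 2 + 1 (base 2). Lift 3: 31. −1: 30.
[1] 30 ≡ 3^3 + 3 (base 3). Lift 4: 260. −1: 259.
[2] 259 ≡ 4^4 + 3 (base 4). Lift 5: 3128. −1: 3127.
[3] 3127 ≡ 5^5 + 2 (base 5). Lift 6: 46658. −1: 46657.
[4] 46657 ≡ 6^6 + 1 (base 6). Lift 7: 823544. −1: 823543.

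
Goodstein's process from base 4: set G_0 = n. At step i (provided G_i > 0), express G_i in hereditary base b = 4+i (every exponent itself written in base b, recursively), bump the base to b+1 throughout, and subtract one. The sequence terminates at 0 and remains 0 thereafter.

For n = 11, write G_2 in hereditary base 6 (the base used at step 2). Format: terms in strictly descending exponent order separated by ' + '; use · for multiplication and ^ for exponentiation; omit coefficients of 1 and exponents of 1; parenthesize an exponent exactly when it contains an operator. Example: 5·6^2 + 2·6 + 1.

2·6 + 1

[0] 11 ≡ 2·4 + 3 (base 4). Lift 5: 13. −1: 12.
[1] 12 ≡ 2·5 + 2 (base 5). Lift 6: 14. −1: 13.
[2] 13 ≡ 2·6 + 1 (base 6). Lift 7: 15. −1: 14.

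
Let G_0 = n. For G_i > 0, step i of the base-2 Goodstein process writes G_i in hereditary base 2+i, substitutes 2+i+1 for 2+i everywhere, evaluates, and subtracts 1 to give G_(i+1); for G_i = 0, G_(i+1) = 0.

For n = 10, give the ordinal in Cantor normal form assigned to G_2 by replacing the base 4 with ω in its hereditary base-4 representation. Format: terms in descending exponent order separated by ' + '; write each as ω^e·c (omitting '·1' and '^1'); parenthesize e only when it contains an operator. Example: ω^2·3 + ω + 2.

ω^(ω + 1) + 1

10 —HB2→ 2^(2 + 1) + 2 —bump→ 3^(3 + 1) + 3 = 84 —(−1)→ 83
83 —HB3→ 3^(3 + 1) + 2 —bump→ 4^(4 + 1) + 2 = 1026 —(−1)→ 1025
1025 —HB4→ 4^(4 + 1) + 1 —bump→ 5^(5 + 1) + 1 = 15626 —(−1)→ 15625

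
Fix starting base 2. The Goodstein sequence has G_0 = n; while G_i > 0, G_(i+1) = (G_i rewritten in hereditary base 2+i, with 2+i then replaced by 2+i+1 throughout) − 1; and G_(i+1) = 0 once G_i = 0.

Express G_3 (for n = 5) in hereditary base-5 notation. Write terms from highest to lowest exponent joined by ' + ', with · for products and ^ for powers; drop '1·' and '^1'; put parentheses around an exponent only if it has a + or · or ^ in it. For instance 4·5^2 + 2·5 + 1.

base 2: 5 = 2^2 + 1; at 3: 3^3 + 1 = 28; next = 27
base 3: 27 = 3^3; at 4: 4^4 = 256; next = 255
base 4: 255 = 3·4^3 + 3·4^2 + 3·4 + 3; at 5: 3·5^3 + 3·5^2 + 3·5 + 3 = 468; next = 467
base 5: 467 = 3·5^3 + 3·5^2 + 3·5 + 2; at 6: 3·6^3 + 3·6^2 + 3·6 + 2 = 776; next = 775

3·5^3 + 3·5^2 + 3·5 + 2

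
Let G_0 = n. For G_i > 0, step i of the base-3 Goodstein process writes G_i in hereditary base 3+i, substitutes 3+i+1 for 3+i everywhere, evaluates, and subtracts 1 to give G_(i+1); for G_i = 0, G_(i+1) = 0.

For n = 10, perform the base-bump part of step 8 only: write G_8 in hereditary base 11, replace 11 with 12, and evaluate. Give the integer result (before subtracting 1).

44

G_0 = 10. HB_3(10) = 3^2 + 1. Bump = 17. G_1 = 16.
G_1 = 16. HB_4(16) = 4^2. Bump = 25. G_2 = 24.
G_2 = 24. HB_5(24) = 4·5 + 4. Bump = 28. G_3 = 27.
G_3 = 27. HB_6(27) = 4·6 + 3. Bump = 31. G_4 = 30.
G_4 = 30. HB_7(30) = 4·7 + 2. Bump = 34. G_5 = 33.
G_5 = 33. HB_8(33) = 4·8 + 1. Bump = 37. G_6 = 36.
G_6 = 36. HB_9(36) = 4·9. Bump = 40. G_7 = 39.
G_7 = 39. HB_10(39) = 3·10 + 9. Bump = 42. G_8 = 41.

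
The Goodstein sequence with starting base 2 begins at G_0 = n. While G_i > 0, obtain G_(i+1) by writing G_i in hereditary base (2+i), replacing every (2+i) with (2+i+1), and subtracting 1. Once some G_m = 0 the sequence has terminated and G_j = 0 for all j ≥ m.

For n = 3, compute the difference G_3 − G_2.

-1

G_0=3  [base 2] 2 + 1  →[2↦3]→  3 + 1 = 4  −1 ⇒ G_1=3
G_1=3  [base 3] 3  →[3↦4]→  4 = 4  −1 ⇒ G_2=3
G_2=3  [base 4] 3  →[4↦5]→  3 = 3  −1 ⇒ G_3=2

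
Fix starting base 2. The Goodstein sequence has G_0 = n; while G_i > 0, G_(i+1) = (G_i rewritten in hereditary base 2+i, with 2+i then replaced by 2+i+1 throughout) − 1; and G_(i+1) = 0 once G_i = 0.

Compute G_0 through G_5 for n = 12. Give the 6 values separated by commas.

12 —HB2→ 2^(2 + 1) + 2^2 —bump→ 3^(3 + 1) + 3^3 = 108 —(−1)→ 107
107 —HB3→ 3^(3 + 1) + 2·3^2 + 2·3 + 2 —bump→ 4^(4 + 1) + 2·4^2 + 2·4 + 2 = 1066 —(−1)→ 1065
1065 —HB4→ 4^(4 + 1) + 2·4^2 + 2·4 + 1 —bump→ 5^(5 + 1) + 2·5^2 + 2·5 + 1 = 15686 —(−1)→ 15685
15685 —HB5→ 5^(5 + 1) + 2·5^2 + 2·5 —bump→ 6^(6 + 1) + 2·6^2 + 2·6 = 280020 —(−1)→ 280019
280019 —HB6→ 6^(6 + 1) + 2·6^2 + 6 + 5 —bump→ 7^(7 + 1) + 2·7^2 + 7 + 5 = 5764911 —(−1)→ 5764910

12, 107, 1065, 15685, 280019, 5764910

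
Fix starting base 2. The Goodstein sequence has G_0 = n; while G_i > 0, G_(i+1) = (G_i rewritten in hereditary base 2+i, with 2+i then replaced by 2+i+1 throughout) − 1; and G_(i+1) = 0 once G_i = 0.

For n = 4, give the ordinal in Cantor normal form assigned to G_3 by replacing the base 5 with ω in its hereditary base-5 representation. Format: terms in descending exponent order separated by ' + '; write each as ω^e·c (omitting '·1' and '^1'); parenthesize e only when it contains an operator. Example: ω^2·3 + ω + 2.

step 0: 4 = 2^2; sub 3 for 2: 3^3; = 27; G_1 = 27−1 = 26
step 1: 26 = 2·3^2 + 2·3 + 2; sub 4 for 3: 2·4^2 + 2·4 + 2; = 42; G_2 = 42−1 = 41
step 2: 41 = 2·4^2 + 2·4 + 1; sub 5 for 4: 2·5^2 + 2·5 + 1; = 61; G_3 = 61−1 = 60
step 3: 60 = 2·5^2 + 2·5; sub 6 for 5: 2·6^2 + 2·6; = 84; G_4 = 84−1 = 83

ω^2·2 + ω·2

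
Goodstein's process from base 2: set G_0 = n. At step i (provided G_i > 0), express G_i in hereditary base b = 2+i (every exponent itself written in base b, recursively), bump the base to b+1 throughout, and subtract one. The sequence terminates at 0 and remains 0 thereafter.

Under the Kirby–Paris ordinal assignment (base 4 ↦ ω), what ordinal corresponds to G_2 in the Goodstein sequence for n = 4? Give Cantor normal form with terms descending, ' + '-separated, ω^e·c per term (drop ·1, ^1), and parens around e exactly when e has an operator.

ω^2·2 + ω·2 + 1

[0] 4 ≡ 2^2 (base 2). Lift 3: 27. −1: 26.
[1] 26 ≡ 2·3^2 + 2·3 + 2 (base 3). Lift 4: 42. −1: 41.
[2] 41 ≡ 2·4^2 + 2·4 + 1 (base 4). Lift 5: 61. −1: 60.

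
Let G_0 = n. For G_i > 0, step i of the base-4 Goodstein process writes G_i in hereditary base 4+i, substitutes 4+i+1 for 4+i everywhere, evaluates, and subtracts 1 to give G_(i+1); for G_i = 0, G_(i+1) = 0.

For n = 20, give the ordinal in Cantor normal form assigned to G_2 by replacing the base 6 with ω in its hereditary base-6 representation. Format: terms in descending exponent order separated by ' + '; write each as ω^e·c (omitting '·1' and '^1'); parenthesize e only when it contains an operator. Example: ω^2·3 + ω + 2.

G_0 = 20. HB_4(20) = 4^2 + 4. Bump = 30. G_1 = 29.
G_1 = 29. HB_5(29) = 5^2 + 4. Bump = 40. G_2 = 39.
G_2 = 39. HB_6(39) = 6^2 + 3. Bump = 52. G_3 = 51.

ω^2 + 3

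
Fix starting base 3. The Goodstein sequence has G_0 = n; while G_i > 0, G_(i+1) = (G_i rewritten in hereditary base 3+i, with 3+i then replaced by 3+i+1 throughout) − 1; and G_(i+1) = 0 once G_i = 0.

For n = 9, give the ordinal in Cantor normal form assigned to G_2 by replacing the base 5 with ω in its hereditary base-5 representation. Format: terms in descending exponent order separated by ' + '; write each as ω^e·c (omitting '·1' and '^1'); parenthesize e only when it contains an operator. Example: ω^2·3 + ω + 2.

i=0: 9 = 3^2 (b=3); 3→4: 4^2 = 16; 16−1 = 15
i=1: 15 = 3·4 + 3 (b=4); 4→5: 3·5 + 3 = 18; 18−1 = 17
i=2: 17 = 3·5 + 2 (b=5); 5→6: 3·6 + 2 = 20; 20−1 = 19

ω·3 + 2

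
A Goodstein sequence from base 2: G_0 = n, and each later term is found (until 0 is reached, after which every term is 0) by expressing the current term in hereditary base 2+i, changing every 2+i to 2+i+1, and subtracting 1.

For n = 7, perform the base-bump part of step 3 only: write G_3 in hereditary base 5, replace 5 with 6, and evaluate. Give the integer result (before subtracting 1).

i=0: 7 = 2^2 + 2 + 1 (b=2); 2→3: 3^3 + 3 + 1 = 31; 31−1 = 30
i=1: 30 = 3^3 + 3 (b=3); 3→4: 4^4 + 4 = 260; 260−1 = 259
i=2: 259 = 4^4 + 3 (b=4); 4→5: 5^5 + 3 = 3128; 3128−1 = 3127

46658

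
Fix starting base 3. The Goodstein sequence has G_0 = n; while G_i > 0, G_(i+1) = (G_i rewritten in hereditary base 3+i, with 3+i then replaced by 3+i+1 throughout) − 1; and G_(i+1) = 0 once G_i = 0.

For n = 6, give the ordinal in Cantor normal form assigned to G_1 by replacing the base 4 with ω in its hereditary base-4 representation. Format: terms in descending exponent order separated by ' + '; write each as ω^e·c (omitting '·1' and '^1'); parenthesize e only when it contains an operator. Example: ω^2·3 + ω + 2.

ω + 3

step 0: 6 = 2·3; sub 4 for 3: 2·4; = 8; G_1 = 8−1 = 7
step 1: 7 = 4 + 3; sub 5 for 4: 5 + 3; = 8; G_2 = 8−1 = 7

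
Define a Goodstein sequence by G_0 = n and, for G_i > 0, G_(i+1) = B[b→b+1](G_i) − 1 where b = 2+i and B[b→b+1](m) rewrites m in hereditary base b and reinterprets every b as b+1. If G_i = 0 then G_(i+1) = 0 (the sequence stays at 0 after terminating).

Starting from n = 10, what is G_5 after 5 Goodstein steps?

4215754

G_0=10  [base 2] 2^(2 + 1) + 2  →[2↦3]→  3^(3 + 1) + 3 = 84  −1 ⇒ G_1=83
G_1=83  [base 3] 3^(3 + 1) + 2  →[3↦4]→  4^(4 + 1) + 2 = 1026  −1 ⇒ G_2=1025
G_2=1025  [base 4] 4^(4 + 1) + 1  →[4↦5]→  5^(5 + 1) + 1 = 15626  −1 ⇒ G_3=15625
G_3=15625  [base 5] 5^(5 + 1)  →[5↦6]→  6^(6 + 1) = 279936  −1 ⇒ G_4=279935
G_4=279935  [base 6] 5·6^6 + 5·6^5 + 5·6^4 + 5·6^3 + 5·6^2 + 5·6 + 5  →[6↦7]→  5·7^7 + 5·7^5 + 5·7^4 + 5·7^3 + 5·7^2 + 5·7 + 5 = 4215755  −1 ⇒ G_5=4215754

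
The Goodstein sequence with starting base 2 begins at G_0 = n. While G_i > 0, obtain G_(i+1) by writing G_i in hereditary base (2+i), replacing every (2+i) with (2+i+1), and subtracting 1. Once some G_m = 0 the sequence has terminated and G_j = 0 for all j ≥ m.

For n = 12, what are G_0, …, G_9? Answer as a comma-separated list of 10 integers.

12, 107, 1065, 15685, 280019, 5764910, 134217867, 3486784574, 100000000211, 3138428376974

(0) 12|_2 = 2^(2 + 1) + 2^2 ↦ 3^(3 + 1) + 3^3|_3 = 108 ⇒ 107
(1) 107|_3 = 3^(3 + 1) + 2·3^2 + 2·3 + 2 ↦ 4^(4 + 1) + 2·4^2 + 2·4 + 2|_4 = 1066 ⇒ 1065
(2) 1065|_4 = 4^(4 + 1) + 2·4^2 + 2·4 + 1 ↦ 5^(5 + 1) + 2·5^2 + 2·5 + 1|_5 = 15686 ⇒ 15685
(3) 15685|_5 = 5^(5 + 1) + 2·5^2 + 2·5 ↦ 6^(6 + 1) + 2·6^2 + 2·6|_6 = 280020 ⇒ 280019
(4) 280019|_6 = 6^(6 + 1) + 2·6^2 + 6 + 5 ↦ 7^(7 + 1) + 2·7^2 + 7 + 5|_7 = 5764911 ⇒ 5764910
(5) 5764910|_7 = 7^(7 + 1) + 2·7^2 + 7 + 4 ↦ 8^(8 + 1) + 2·8^2 + 8 + 4|_8 = 134217868 ⇒ 134217867
(6) 134217867|_8 = 8^(8 + 1) + 2·8^2 + 8 + 3 ↦ 9^(9 + 1) + 2·9^2 + 9 + 3|_9 = 3486784575 ⇒ 3486784574
(7) 3486784574|_9 = 9^(9 + 1) + 2·9^2 + 9 + 2 ↦ 10^(10 + 1) + 2·10^2 + 10 + 2|_10 = 100000000212 ⇒ 100000000211
(8) 100000000211|_10 = 10^(10 + 1) + 2·10^2 + 10 + 1 ↦ 11^(11 + 1) + 2·11^2 + 11 + 1|_11 = 3138428376975 ⇒ 3138428376974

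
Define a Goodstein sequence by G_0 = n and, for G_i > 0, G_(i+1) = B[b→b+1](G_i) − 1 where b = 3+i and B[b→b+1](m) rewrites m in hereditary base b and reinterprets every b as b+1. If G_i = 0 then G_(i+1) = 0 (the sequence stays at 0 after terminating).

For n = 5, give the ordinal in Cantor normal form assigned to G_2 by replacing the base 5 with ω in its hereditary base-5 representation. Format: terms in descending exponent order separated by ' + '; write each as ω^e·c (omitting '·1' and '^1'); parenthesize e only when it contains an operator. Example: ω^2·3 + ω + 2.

ω

(0) 5|_3 = 3 + 2 ↦ 4 + 2|_4 = 6 ⇒ 5
(1) 5|_4 = 4 + 1 ↦ 5 + 1|_5 = 6 ⇒ 5
(2) 5|_5 = 5 ↦ 6|_6 = 6 ⇒ 5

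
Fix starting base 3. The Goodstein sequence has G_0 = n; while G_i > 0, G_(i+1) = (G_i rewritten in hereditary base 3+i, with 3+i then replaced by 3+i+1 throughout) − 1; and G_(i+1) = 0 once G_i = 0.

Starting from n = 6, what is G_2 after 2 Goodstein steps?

7

(0) 6|_3 = 2·3 ↦ 2·4|_4 = 8 ⇒ 7
(1) 7|_4 = 4 + 3 ↦ 5 + 3|_5 = 8 ⇒ 7
(2) 7|_5 = 5 + 2 ↦ 6 + 2|_6 = 8 ⇒ 7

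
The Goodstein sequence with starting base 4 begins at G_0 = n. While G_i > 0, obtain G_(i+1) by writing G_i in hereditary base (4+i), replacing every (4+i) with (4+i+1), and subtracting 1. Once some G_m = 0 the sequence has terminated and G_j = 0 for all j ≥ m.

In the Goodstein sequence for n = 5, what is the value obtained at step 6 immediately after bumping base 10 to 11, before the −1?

1

5 —HB4→ 4 + 1 —bump→ 5 + 1 = 6 —(−1)→ 5
5 —HB5→ 5 —bump→ 6 = 6 —(−1)→ 5
5 —HB6→ 5 —bump→ 5 = 5 —(−1)→ 4
4 —HB7→ 4 —bump→ 4 = 4 —(−1)→ 3
3 —HB8→ 3 —bump→ 3 = 3 —(−1)→ 2
2 —HB9→ 2 —bump→ 2 = 2 —(−1)→ 1
1 —HB10→ 1 —bump→ 1 = 1 —(−1)→ 0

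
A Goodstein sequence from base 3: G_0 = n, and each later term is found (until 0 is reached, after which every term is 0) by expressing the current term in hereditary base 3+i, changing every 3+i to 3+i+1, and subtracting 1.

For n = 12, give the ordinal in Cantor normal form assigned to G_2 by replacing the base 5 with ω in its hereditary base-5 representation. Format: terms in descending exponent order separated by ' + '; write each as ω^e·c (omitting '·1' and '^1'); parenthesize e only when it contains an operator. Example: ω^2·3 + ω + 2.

i=0: 12 = 3^2 + 3 (b=3); 3→4: 4^2 + 4 = 20; 20−1 = 19
i=1: 19 = 4^2 + 3 (b=4); 4→5: 5^2 + 3 = 28; 28−1 = 27
i=2: 27 = 5^2 + 2 (b=5); 5→6: 6^2 + 2 = 38; 38−1 = 37

ω^2 + 2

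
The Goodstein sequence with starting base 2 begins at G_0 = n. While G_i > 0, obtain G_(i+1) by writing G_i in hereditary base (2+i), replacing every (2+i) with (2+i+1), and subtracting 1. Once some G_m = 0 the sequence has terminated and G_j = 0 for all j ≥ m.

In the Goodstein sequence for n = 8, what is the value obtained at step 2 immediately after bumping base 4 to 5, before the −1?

8 —HB2→ 2^(2 + 1) —bump→ 3^(3 + 1) = 81 —(−1)→ 80
80 —HB3→ 2·3^3 + 2·3^2 + 2·3 + 2 —bump→ 2·4^4 + 2·4^2 + 2·4 + 2 = 554 —(−1)→ 553

6311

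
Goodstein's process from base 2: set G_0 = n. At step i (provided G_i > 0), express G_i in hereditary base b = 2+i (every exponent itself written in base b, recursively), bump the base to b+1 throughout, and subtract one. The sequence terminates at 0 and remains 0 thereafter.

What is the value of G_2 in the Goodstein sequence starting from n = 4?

[0] 4 ≡ 2^2 (base 2). Lift 3: 27. −1: 26.
[1] 26 ≡ 2·3^2 + 2·3 + 2 (base 3). Lift 4: 42. −1: 41.

41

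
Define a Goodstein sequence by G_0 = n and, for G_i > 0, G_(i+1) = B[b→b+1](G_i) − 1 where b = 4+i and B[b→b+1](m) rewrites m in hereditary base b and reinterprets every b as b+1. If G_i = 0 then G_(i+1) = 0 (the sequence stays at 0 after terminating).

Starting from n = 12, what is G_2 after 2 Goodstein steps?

[0] 12 ≡ 3·4 (base 4). Lift 5: 15. −1: 14.
[1] 14 ≡ 2·5 + 4 (base 5). Lift 6: 16. −1: 15.
[2] 15 ≡ 2·6 + 3 (base 6). Lift 7: 17. −1: 16.

15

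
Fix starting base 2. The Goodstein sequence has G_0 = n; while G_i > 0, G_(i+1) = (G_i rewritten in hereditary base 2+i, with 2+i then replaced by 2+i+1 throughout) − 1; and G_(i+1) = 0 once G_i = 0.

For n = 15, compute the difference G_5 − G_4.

step 0: 15 = 2^(2 + 1) + 2^2 + 2 + 1; sub 3 for 2: 3^(3 + 1) + 3^3 + 3 + 1; = 112; G_1 = 112−1 = 111
step 1: 111 = 3^(3 + 1) + 3^3 + 3; sub 4 for 3: 4^(4 + 1) + 4^4 + 4; = 1284; G_2 = 1284−1 = 1283
step 2: 1283 = 4^(4 + 1) + 4^4 + 3; sub 5 for 4: 5^(5 + 1) + 5^5 + 3; = 18753; G_3 = 18753−1 = 18752
step 3: 18752 = 5^(5 + 1) + 5^5 + 2; sub 6 for 5: 6^(6 + 1) + 6^6 + 2; = 326594; G_4 = 326594−1 = 326593
step 4: 326593 = 6^(6 + 1) + 6^6 + 1; sub 7 for 6: 7^(7 + 1) + 7^7 + 1; = 6588345; G_5 = 6588345−1 = 6588344

6261751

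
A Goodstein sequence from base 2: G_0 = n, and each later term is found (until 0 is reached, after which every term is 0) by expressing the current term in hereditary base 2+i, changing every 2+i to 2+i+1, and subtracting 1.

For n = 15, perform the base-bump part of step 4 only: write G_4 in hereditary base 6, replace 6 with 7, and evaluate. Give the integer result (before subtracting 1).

6588345

15 —HB2→ 2^(2 + 1) + 2^2 + 2 + 1 —bump→ 3^(3 + 1) + 3^3 + 3 + 1 = 112 —(−1)→ 111
111 —HB3→ 3^(3 + 1) + 3^3 + 3 —bump→ 4^(4 + 1) + 4^4 + 4 = 1284 —(−1)→ 1283
1283 —HB4→ 4^(4 + 1) + 4^4 + 3 —bump→ 5^(5 + 1) + 5^5 + 3 = 18753 —(−1)→ 18752
18752 —HB5→ 5^(5 + 1) + 5^5 + 2 —bump→ 6^(6 + 1) + 6^6 + 2 = 326594 —(−1)→ 326593
326593 —HB6→ 6^(6 + 1) + 6^6 + 1 —bump→ 7^(7 + 1) + 7^7 + 1 = 6588345 —(−1)→ 6588344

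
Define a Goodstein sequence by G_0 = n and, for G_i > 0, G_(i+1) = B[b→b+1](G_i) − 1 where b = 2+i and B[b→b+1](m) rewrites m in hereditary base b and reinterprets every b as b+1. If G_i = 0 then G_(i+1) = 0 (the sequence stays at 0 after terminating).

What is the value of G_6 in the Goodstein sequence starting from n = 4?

(0) 4|_2 = 2^2 ↦ 3^3|_3 = 27 ⇒ 26
(1) 26|_3 = 2·3^2 + 2·3 + 2 ↦ 2·4^2 + 2·4 + 2|_4 = 42 ⇒ 41
(2) 41|_4 = 2·4^2 + 2·4 + 1 ↦ 2·5^2 + 2·5 + 1|_5 = 61 ⇒ 60
(3) 60|_5 = 2·5^2 + 2·5 ↦ 2·6^2 + 2·6|_6 = 84 ⇒ 83
(4) 83|_6 = 2·6^2 + 6 + 5 ↦ 2·7^2 + 7 + 5|_7 = 110 ⇒ 109
(5) 109|_7 = 2·7^2 + 7 + 4 ↦ 2·8^2 + 8 + 4|_8 = 140 ⇒ 139
(6) 139|_8 = 2·8^2 + 8 + 3 ↦ 2·9^2 + 9 + 3|_9 = 174 ⇒ 173

139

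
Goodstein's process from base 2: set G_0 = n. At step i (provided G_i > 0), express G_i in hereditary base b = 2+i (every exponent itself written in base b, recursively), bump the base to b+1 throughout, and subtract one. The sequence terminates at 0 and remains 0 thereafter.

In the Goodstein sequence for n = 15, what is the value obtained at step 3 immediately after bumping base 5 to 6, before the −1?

326594

G_0=15  [base 2] 2^(2 + 1) + 2^2 + 2 + 1  →[2↦3]→  3^(3 + 1) + 3^3 + 3 + 1 = 112  −1 ⇒ G_1=111
G_1=111  [base 3] 3^(3 + 1) + 3^3 + 3  →[3↦4]→  4^(4 + 1) + 4^4 + 4 = 1284  −1 ⇒ G_2=1283
G_2=1283  [base 4] 4^(4 + 1) + 4^4 + 3  →[4↦5]→  5^(5 + 1) + 5^5 + 3 = 18753  −1 ⇒ G_3=18752
G_3=18752  [base 5] 5^(5 + 1) + 5^5 + 2  →[5↦6]→  6^(6 + 1) + 6^6 + 2 = 326594  −1 ⇒ G_4=326593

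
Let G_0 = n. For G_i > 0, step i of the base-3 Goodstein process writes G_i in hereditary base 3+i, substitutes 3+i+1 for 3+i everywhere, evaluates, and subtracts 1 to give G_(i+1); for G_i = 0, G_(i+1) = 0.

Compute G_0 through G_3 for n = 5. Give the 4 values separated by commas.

G_0 = 5. HB_3(5) = 3 + 2. Bump = 6. G_1 = 5.
G_1 = 5. HB_4(5) = 4 + 1. Bump = 6. G_2 = 5.
G_2 = 5. HB_5(5) = 5. Bump = 6. G_3 = 5.

5, 5, 5, 5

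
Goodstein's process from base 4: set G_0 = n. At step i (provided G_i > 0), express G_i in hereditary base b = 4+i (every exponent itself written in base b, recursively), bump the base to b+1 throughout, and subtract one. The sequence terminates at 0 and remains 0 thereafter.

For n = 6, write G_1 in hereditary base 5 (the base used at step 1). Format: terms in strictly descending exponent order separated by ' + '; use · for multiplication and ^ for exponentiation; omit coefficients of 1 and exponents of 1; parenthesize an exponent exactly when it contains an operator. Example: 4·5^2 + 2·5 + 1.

5 + 1

step 0: 6 = 4 + 2; sub 5 for 4: 5 + 2; = 7; G_1 = 7−1 = 6
step 1: 6 = 5 + 1; sub 6 for 5: 6 + 1; = 7; G_2 = 7−1 = 6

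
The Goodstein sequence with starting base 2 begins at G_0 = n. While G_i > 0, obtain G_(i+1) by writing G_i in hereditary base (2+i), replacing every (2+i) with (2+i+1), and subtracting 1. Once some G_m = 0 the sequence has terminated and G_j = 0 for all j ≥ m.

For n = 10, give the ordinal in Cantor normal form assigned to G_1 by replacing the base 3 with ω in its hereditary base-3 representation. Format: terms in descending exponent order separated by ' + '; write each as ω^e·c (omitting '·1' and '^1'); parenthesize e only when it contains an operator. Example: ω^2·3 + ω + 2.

ω^(ω + 1) + 2

[0] 10 ≡ 2^(2 + 1) + 2 (base 2). Lift 3: 84. −1: 83.
[1] 83 ≡ 3^(3 + 1) + 2 (base 3). Lift 4: 1026. −1: 1025.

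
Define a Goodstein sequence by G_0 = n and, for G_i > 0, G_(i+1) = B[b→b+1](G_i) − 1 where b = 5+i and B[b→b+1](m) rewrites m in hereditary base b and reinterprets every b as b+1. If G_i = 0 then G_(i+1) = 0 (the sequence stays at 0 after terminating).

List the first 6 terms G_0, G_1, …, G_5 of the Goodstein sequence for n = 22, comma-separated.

22, 25, 28, 31, 33, 35

(0) 22|_5 = 4·5 + 2 ↦ 4·6 + 2|_6 = 26 ⇒ 25
(1) 25|_6 = 4·6 + 1 ↦ 4·7 + 1|_7 = 29 ⇒ 28
(2) 28|_7 = 4·7 ↦ 4·8|_8 = 32 ⇒ 31
(3) 31|_8 = 3·8 + 7 ↦ 3·9 + 7|_9 = 34 ⇒ 33
(4) 33|_9 = 3·9 + 6 ↦ 3·10 + 6|_10 = 36 ⇒ 35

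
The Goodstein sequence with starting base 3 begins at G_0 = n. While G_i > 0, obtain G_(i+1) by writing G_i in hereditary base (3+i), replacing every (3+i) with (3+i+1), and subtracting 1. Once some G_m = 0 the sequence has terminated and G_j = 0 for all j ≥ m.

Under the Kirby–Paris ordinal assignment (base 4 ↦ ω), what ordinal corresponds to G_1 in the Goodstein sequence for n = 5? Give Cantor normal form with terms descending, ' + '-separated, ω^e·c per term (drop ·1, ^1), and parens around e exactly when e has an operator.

ω + 1

base 3: 5 = 3 + 2; at 4: 4 + 2 = 6; next = 5
base 4: 5 = 4 + 1; at 5: 5 + 1 = 6; next = 5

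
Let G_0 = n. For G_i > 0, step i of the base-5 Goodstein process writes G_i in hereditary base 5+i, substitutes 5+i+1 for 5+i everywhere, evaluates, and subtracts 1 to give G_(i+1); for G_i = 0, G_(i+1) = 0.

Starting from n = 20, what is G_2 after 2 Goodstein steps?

25

(0) 20|_5 = 4·5 ↦ 4·6|_6 = 24 ⇒ 23
(1) 23|_6 = 3·6 + 5 ↦ 3·7 + 5|_7 = 26 ⇒ 25
(2) 25|_7 = 3·7 + 4 ↦ 3·8 + 4|_8 = 28 ⇒ 27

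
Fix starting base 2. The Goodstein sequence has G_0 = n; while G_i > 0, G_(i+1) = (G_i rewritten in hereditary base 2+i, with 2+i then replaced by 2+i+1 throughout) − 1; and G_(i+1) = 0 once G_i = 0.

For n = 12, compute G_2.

step 0: 12 = 2^(2 + 1) + 2^2; sub 3 for 2: 3^(3 + 1) + 3^3; = 108; G_1 = 108−1 = 107
step 1: 107 = 3^(3 + 1) + 2·3^2 + 2·3 + 2; sub 4 for 3: 4^(4 + 1) + 2·4^2 + 2·4 + 2; = 1066; G_2 = 1066−1 = 1065
step 2: 1065 = 4^(4 + 1) + 2·4^2 + 2·4 + 1; sub 5 for 4: 5^(5 + 1) + 2·5^2 + 2·5 + 1; = 15686; G_3 = 15686−1 = 15685

1065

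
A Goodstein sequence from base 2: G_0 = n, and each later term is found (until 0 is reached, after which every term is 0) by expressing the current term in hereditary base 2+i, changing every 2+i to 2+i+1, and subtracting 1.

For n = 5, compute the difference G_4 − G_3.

308

(0) 5|_2 = 2^2 + 1 ↦ 3^3 + 1|_3 = 28 ⇒ 27
(1) 27|_3 = 3^3 ↦ 4^4|_4 = 256 ⇒ 255
(2) 255|_4 = 3·4^3 + 3·4^2 + 3·4 + 3 ↦ 3·5^3 + 3·5^2 + 3·5 + 3|_5 = 468 ⇒ 467
(3) 467|_5 = 3·5^3 + 3·5^2 + 3·5 + 2 ↦ 3·6^3 + 3·6^2 + 3·6 + 2|_6 = 776 ⇒ 775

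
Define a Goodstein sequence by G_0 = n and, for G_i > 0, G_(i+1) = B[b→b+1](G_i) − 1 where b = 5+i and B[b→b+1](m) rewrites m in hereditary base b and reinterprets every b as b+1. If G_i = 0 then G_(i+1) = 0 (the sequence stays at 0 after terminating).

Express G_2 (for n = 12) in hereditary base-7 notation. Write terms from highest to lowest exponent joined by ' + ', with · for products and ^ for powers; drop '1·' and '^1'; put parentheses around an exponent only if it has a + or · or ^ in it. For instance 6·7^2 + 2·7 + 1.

step 0: 12 = 2·5 + 2; sub 6 for 5: 2·6 + 2; = 14; G_1 = 14−1 = 13
step 1: 13 = 2·6 + 1; sub 7 for 6: 2·7 + 1; = 15; G_2 = 15−1 = 14

2·7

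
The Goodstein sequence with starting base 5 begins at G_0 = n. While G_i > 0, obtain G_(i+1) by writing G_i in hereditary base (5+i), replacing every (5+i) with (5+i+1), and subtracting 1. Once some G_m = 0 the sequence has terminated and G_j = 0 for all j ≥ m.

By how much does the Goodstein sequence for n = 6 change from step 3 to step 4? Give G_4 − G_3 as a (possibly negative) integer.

i=0: 6 = 5 + 1 (b=5); 5→6: 6 + 1 = 7; 7−1 = 6
i=1: 6 = 6 (b=6); 6→7: 7 = 7; 7−1 = 6
i=2: 6 = 6 (b=7); 7→8: 6 = 6; 6−1 = 5
i=3: 5 = 5 (b=8); 8→9: 5 = 5; 5−1 = 4

-1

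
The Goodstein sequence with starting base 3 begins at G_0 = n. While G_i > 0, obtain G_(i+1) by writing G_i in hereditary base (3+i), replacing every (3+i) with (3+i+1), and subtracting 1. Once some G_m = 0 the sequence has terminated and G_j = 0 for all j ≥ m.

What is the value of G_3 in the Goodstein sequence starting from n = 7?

9

step 0: 7 = 2·3 + 1; sub 4 for 3: 2·4 + 1; = 9; G_1 = 9−1 = 8
step 1: 8 = 2·4; sub 5 for 4: 2·5; = 10; G_2 = 10−1 = 9
step 2: 9 = 5 + 4; sub 6 for 5: 6 + 4; = 10; G_3 = 10−1 = 9
step 3: 9 = 6 + 3; sub 7 for 6: 7 + 3; = 10; G_4 = 10−1 = 9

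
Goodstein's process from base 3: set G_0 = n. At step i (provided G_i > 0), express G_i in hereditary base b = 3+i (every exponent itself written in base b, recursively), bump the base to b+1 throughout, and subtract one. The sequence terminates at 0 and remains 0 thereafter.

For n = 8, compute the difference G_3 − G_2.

G_0 = 8. HB_3(8) = 2·3 + 2. Bump = 10. G_1 = 9.
G_1 = 9. HB_4(9) = 2·4 + 1. Bump = 11. G_2 = 10.
G_2 = 10. HB_5(10) = 2·5. Bump = 12. G_3 = 11.

1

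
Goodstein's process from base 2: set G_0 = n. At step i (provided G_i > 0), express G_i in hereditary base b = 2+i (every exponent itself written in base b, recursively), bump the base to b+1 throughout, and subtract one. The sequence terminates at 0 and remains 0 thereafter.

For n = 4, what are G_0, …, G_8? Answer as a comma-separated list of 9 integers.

4, 26, 41, 60, 83, 109, 139, 173, 211

(0) 4|_2 = 2^2 ↦ 3^3|_3 = 27 ⇒ 26
(1) 26|_3 = 2·3^2 + 2·3 + 2 ↦ 2·4^2 + 2·4 + 2|_4 = 42 ⇒ 41
(2) 41|_4 = 2·4^2 + 2·4 + 1 ↦ 2·5^2 + 2·5 + 1|_5 = 61 ⇒ 60
(3) 60|_5 = 2·5^2 + 2·5 ↦ 2·6^2 + 2·6|_6 = 84 ⇒ 83
(4) 83|_6 = 2·6^2 + 6 + 5 ↦ 2·7^2 + 7 + 5|_7 = 110 ⇒ 109
(5) 109|_7 = 2·7^2 + 7 + 4 ↦ 2·8^2 + 8 + 4|_8 = 140 ⇒ 139
(6) 139|_8 = 2·8^2 + 8 + 3 ↦ 2·9^2 + 9 + 3|_9 = 174 ⇒ 173
(7) 173|_9 = 2·9^2 + 9 + 2 ↦ 2·10^2 + 10 + 2|_10 = 212 ⇒ 211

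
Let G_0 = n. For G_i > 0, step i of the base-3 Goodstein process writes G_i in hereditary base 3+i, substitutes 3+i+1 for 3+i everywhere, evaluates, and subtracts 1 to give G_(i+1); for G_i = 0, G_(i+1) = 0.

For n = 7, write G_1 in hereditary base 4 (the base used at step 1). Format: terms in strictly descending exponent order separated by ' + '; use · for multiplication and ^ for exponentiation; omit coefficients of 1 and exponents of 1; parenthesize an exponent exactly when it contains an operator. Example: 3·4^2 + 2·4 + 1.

2·4

step 0: 7 = 2·3 + 1; sub 4 for 3: 2·4 + 1; = 9; G_1 = 9−1 = 8
step 1: 8 = 2·4; sub 5 for 4: 2·5; = 10; G_2 = 10−1 = 9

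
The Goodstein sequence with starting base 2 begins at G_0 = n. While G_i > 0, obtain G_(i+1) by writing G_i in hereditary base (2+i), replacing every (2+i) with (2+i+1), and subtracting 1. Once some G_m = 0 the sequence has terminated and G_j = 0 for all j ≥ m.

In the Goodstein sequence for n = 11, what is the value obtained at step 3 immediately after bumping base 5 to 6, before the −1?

279938

G_0=11  [base 2] 2^(2 + 1) + 2 + 1  →[2↦3]→  3^(3 + 1) + 3 + 1 = 85  −1 ⇒ G_1=84
G_1=84  [base 3] 3^(3 + 1) + 3  →[3↦4]→  4^(4 + 1) + 4 = 1028  −1 ⇒ G_2=1027
G_2=1027  [base 4] 4^(4 + 1) + 3  →[4↦5]→  5^(5 + 1) + 3 = 15628  −1 ⇒ G_3=15627
G_3=15627  [base 5] 5^(5 + 1) + 2  →[5↦6]→  6^(6 + 1) + 2 = 279938  −1 ⇒ G_4=279937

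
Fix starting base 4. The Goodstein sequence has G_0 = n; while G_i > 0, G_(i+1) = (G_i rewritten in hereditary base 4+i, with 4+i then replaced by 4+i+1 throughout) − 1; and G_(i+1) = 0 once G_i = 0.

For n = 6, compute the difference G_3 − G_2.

0

(0) 6|_4 = 4 + 2 ↦ 5 + 2|_5 = 7 ⇒ 6
(1) 6|_5 = 5 + 1 ↦ 6 + 1|_6 = 7 ⇒ 6
(2) 6|_6 = 6 ↦ 7|_7 = 7 ⇒ 6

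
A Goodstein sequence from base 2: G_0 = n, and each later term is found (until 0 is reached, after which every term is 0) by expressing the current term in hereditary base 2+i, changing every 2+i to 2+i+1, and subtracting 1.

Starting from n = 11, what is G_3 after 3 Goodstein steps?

G_0 = 11. HB_2(11) = 2^(2 + 1) + 2 + 1. Bump = 85. G_1 = 84.
G_1 = 84. HB_3(84) = 3^(3 + 1) + 3. Bump = 1028. G_2 = 1027.
G_2 = 1027. HB_4(1027) = 4^(4 + 1) + 3. Bump = 15628. G_3 = 15627.
G_3 = 15627. HB_5(15627) = 5^(5 + 1) + 2. Bump = 279938. G_4 = 279937.

15627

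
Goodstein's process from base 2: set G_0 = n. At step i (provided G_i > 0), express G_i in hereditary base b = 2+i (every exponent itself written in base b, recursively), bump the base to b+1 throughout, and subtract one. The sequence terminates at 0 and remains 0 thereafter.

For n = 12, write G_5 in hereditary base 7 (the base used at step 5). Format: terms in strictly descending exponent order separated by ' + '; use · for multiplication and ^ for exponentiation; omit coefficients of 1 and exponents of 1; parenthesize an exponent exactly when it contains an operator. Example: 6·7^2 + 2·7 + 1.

step 0: 12 = 2^(2 + 1) + 2^2; sub 3 for 2: 3^(3 + 1) + 3^3; = 108; G_1 = 108−1 = 107
step 1: 107 = 3^(3 + 1) + 2·3^2 + 2·3 + 2; sub 4 for 3: 4^(4 + 1) + 2·4^2 + 2·4 + 2; = 1066; G_2 = 1066−1 = 1065
step 2: 1065 = 4^(4 + 1) + 2·4^2 + 2·4 + 1; sub 5 for 4: 5^(5 + 1) + 2·5^2 + 2·5 + 1; = 15686; G_3 = 15686−1 = 15685
step 3: 15685 = 5^(5 + 1) + 2·5^2 + 2·5; sub 6 for 5: 6^(6 + 1) + 2·6^2 + 2·6; = 280020; G_4 = 280020−1 = 280019
step 4: 280019 = 6^(6 + 1) + 2·6^2 + 6 + 5; sub 7 for 6: 7^(7 + 1) + 2·7^2 + 7 + 5; = 5764911; G_5 = 5764911−1 = 5764910
step 5: 5764910 = 7^(7 + 1) + 2·7^2 + 7 + 4; sub 8 for 7: 8^(8 + 1) + 2·8^2 + 8 + 4; = 134217868; G_6 = 134217868−1 = 134217867

7^(7 + 1) + 2·7^2 + 7 + 4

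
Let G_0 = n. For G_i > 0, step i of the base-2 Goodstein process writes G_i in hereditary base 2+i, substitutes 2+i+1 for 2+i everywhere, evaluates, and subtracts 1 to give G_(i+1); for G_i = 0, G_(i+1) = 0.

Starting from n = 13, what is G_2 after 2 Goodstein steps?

G_0=13  [base 2] 2^(2 + 1) + 2^2 + 1  →[2↦3]→  3^(3 + 1) + 3^3 + 1 = 109  −1 ⇒ G_1=108
G_1=108  [base 3] 3^(3 + 1) + 3^3  →[3↦4]→  4^(4 + 1) + 4^4 = 1280  −1 ⇒ G_2=1279
G_2=1279  [base 4] 4^(4 + 1) + 3·4^3 + 3·4^2 + 3·4 + 3  →[4↦5]→  5^(5 + 1) + 3·5^3 + 3·5^2 + 3·5 + 3 = 16093  −1 ⇒ G_3=16092

1279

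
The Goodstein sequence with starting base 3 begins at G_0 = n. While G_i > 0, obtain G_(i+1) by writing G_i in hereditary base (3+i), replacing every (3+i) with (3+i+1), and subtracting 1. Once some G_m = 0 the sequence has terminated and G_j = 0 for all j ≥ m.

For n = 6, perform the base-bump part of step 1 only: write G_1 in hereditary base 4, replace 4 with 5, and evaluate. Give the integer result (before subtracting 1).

8

step 0: 6 = 2·3; sub 4 for 3: 2·4; = 8; G_1 = 8−1 = 7
step 1: 7 = 4 + 3; sub 5 for 4: 5 + 3; = 8; G_2 = 8−1 = 7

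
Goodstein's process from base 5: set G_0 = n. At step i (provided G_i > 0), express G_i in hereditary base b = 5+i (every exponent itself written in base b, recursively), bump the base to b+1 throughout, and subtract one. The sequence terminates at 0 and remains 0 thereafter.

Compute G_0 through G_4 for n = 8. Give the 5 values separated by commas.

8, 8, 8, 8, 8

(0) 8|_5 = 5 + 3 ↦ 6 + 3|_6 = 9 ⇒ 8
(1) 8|_6 = 6 + 2 ↦ 7 + 2|_7 = 9 ⇒ 8
(2) 8|_7 = 7 + 1 ↦ 8 + 1|_8 = 9 ⇒ 8
(3) 8|_8 = 8 ↦ 9|_9 = 9 ⇒ 8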